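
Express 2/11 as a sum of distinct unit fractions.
1/6 + 1/66

Greedy algorithm:
2/11: ceiling(11/2) = 6, use 1/6
1/66: ceiling(66/1) = 66, use 1/66
Result: 2/11 = 1/6 + 1/66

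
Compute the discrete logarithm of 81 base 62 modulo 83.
20

Baby-step giant-step with step n = ⌈√83⌉ = 10.
Baby steps 62^j mod 83 (j:value) for j=0..9: 0:1, 1:62, 2:26, 3:35, 4:12, 5:80, 6:63, 7:5, 8:61, 9:47.
Giant-step multiplier: 62^(-10) ≡ 62^(82-10) = 62^72 ≡ 37 (mod 83).
Giant steps γ_i = 81·37^i mod 83: γ_0=81, γ_1=9, γ_2=1 (in table at j=0).
x = i·n + j = 2·10 + 0 = 20.
Check: 62^20 ≡ 81 (mod 83).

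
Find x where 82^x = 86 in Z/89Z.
25

Baby-step giant-step with step n = ⌈√89⌉ = 10.
Baby steps 82^j mod 89 (j:value) for j=0..9: 0:1, 1:82, 2:49, 3:13, 4:87, 5:14, 6:80, 7:63, 8:4, 9:61.
Giant-step multiplier: 82^(-10) ≡ 82^(88-10) = 82^78 ≡ 5 (mod 89).
Giant steps γ_i = 86·5^i mod 89: γ_0=86, γ_1=74, γ_2=14 (in table at j=5).
x = i·n + j = 2·10 + 5 = 25.
Check: 82^25 ≡ 86 (mod 89).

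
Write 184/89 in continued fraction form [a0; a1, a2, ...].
[2; 14, 1, 5]

Euclidean algorithm steps:
184 = 2 × 89 + 6
89 = 14 × 6 + 5
6 = 1 × 5 + 1
5 = 5 × 1 + 0
Continued fraction: [2; 14, 1, 5]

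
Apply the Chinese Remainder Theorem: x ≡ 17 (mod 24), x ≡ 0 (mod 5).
65

Using Chinese Remainder Theorem:
M = 24 × 5 = 120
M1 = 5, M2 = 24
y1 = 5^(-1) mod 24 = 5
y2 = 24^(-1) mod 5 = 4
x = (17×5×5 + 0×24×4) mod 120 = 65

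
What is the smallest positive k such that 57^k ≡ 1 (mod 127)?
126

127 is prime, so ord(57) divides φ(127) = 126.
Divisors of 126: 1, 2, 3, 6, 7, 9, 14, 18, 21, 42, 63, 126.
Repeated squaring: 57^1 ≡ 57, 57^2 ≡ 74, 57^4 ≡ 15, 57^8 ≡ 98, 57^16 ≡ 79, 57^32 ≡ 18, 57^64 ≡ 70 (mod 127).
Test 57^d mod 127 for each divisor d in increasing order:
57^1 ≡ 57
57^2 ≡ 74
57^3 = 57^2·57^1 ≡ 27
57^6 = 57^4·57^2 ≡ 94
57^7 = 57^4·57^2·57^1 ≡ 24
57^9 = 57^8·57^1 ≡ 125
57^14 = 57^8·57^4·57^2 ≡ 68
57^18 = 57^16·57^2 ≡ 4
57^21 = 57^16·57^4·57^1 ≡ 108
57^42 = 57^32·57^8·57^2 ≡ 107
57^63 = 57^32·57^16·57^8·57^4·57^2·57^1 ≡ 126
57^126 = 57^64·57^32·57^16·57^8·57^4·57^2 ≡ 1  ← first divisor giving 1
The order is 126.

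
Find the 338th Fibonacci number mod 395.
49

Matrix identity: Q^n = [[F_(n+1), F_n], [F_n, F_(n-1)]] with Q = [[1,1],[1,0]].
n = 338 = 101010010₂. Square-and-multiply, entries mod 395:
Q^1 = [[1,1],[1,0]]
Q^2 = (Q^1)² = [[2,1],[1,1]]
Q^5 = (Q^2)²·Q = [[8,5],[5,3]]
Q^10 = (Q^5)² = [[89,55],[55,34]]
Q^21 = (Q^10)²·Q = [[331,281],[281,50]]
Q^42 = (Q^21)² = [[107,16],[16,91]]
Q^84 = (Q^42)² = [[250,8],[8,242]]
Q^169 = (Q^84)²·Q = [[140,154],[154,381]]
Q^338 = (Q^169)² = [[261,49],[49,212]]
F_338 mod 395 = Q^338[0][1] = 49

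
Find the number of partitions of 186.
1171432692373

p(n) counts ways to write n as a sum of positive integers (order ignored).
Euler's pentagonal recurrence: p(k) = p(k-1) + p(k-2) - p(k-5) - p(k-7) + p(k-12) + p(k-15) - ... (offsets j(3j∓1)/2, signs ++--, p(0)=1, p(<0)=0).
DP table for k = 0..185: p(0)=1, p(1)=1, p(2)=2, p(3)=3, p(4)=5, p(5)=7, p(6)=11, p(7)=15, p(8)=22, p(9)=30, p(10)=42, p(11)=56, p(12)=77, p(13)=101, p(14)=135, p(15)=176, p(16)=231, p(17)=297, p(18)=385, p(19)=490, p(20)=627, p(21)=792, p(22)=1002, p(23)=1255, p(24)=1575, p(25)=1958, p(26)=2436, p(27)=3010, p(28)=3718, p(29)=4565, p(30)=5604, p(31)=6842, p(32)=8349, p(33)=10143, p(34)=12310, p(35)=14883, p(36)=17977, p(37)=21637, p(38)=26015, p(39)=31185, p(40)=37338, p(41)=44583, p(42)=53174, p(43)=63261, p(44)=75175, p(45)=89134, p(46)=105558, p(47)=124754, p(48)=147273, p(49)=173525, p(50)=204226, p(51)=239943, p(52)=281589, p(53)=329931, p(54)=386155, p(55)=451276, p(56)=526823, p(57)=614154, p(58)=715220, p(59)=831820, p(60)=966467, p(61)=1121505, p(62)=1300156, p(63)=1505499, p(64)=1741630, p(65)=2012558, p(66)=2323520, p(67)=2679689, p(68)=3087735, p(69)=3554345, p(70)=4087968, p(71)=4697205, p(72)=5392783, p(73)=6185689, p(74)=7089500, p(75)=8118264, p(76)=9289091, p(77)=10619863, p(78)=12132164, p(79)=13848650, p(80)=15796476, p(81)=18004327, p(82)=20506255, p(83)=23338469, p(84)=26543660, p(85)=30167357, p(86)=34262962, p(87)=38887673, p(88)=44108109, p(89)=49995925, p(90)=56634173, p(91)=64112359, p(92)=72533807, p(93)=82010177, p(94)=92669720, p(95)=104651419, p(96)=118114304, p(97)=133230930, p(98)=150198136, p(99)=169229875, p(100)=190569292, p(101)=214481126, p(102)=241265379, p(103)=271248950, p(104)=304801365, p(105)=342325709, p(106)=384276336, p(107)=431149389, p(108)=483502844, p(109)=541946240, p(110)=607163746, p(111)=679903203, p(112)=761002156, p(113)=851376628, p(114)=952050665, p(115)=1064144451, p(116)=1188908248, p(117)=1327710076, p(118)=1482074143, p(119)=1653668665, p(120)=1844349560, p(121)=2056148051, p(122)=2291320912, p(123)=2552338241, p(124)=2841940500, p(125)=3163127352, p(126)=3519222692, p(127)=3913864295, p(128)=4351078600, p(129)=4835271870, p(130)=5371315400, p(131)=5964539504, p(132)=6620830889, p(133)=7346629512, p(134)=8149040695, p(135)=9035836076, p(136)=10015581680, p(137)=11097645016, p(138)=12292341831, p(139)=13610949895, p(140)=15065878135, p(141)=16670689208, p(142)=18440293320, p(143)=20390982757, p(144)=22540654445, p(145)=24908858009, p(146)=27517052599, p(147)=30388671978, p(148)=33549419497, p(149)=37027355200, p(150)=40853235313, p(151)=45060624582, p(152)=49686288421, p(153)=54770336324, p(154)=60356673280, p(155)=66493182097, p(156)=73232243759, p(157)=80630964769, p(158)=88751778802, p(159)=97662728555, p(160)=107438159466, p(161)=118159068427, p(162)=129913904637, p(163)=142798995930, p(164)=156919475295, p(165)=172389800255, p(166)=189334822579, p(167)=207890420102, p(168)=228204732751, p(169)=250438925115, p(170)=274768617130, p(171)=301384802048, p(172)=330495499613, p(173)=362326859895, p(174)=397125074750, p(175)=435157697830, p(176)=476715857290, p(177)=522115831195, p(178)=571701605655, p(179)=625846753120, p(180)=684957390936, p(181)=749474411781, p(182)=819876908323, p(183)=896684817527, p(184)=980462880430, p(185)=1071823774337.
Final step: p(186) = p(185) + p(184) - p(181) - p(179) + p(174) + p(171) - p(164) - p(160) + p(151) + p(146) - p(135) - p(129) + p(116) + p(109) - p(94) - p(86) + p(69) + p(60) - p(41) - p(31) + p(10)
= 1071823774337 + 980462880430 - 749474411781 - 625846753120 + 397125074750 + 301384802048 - 156919475295 - 107438159466 + 45060624582 + 27517052599 - 9035836076 - 4835271870 + 1188908248 + 541946240 - 92669720 - 34262962 + 3554345 + 966467 - 44583 - 6842 + 42
= 1171432692373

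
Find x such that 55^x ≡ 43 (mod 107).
7

Baby-step giant-step with step n = ⌈√107⌉ = 11.
Baby steps 55^j mod 107 (j:value) for j=0..10: 0:1, 1:55, 2:29, 3:97, 4:92, 5:31, 6:100, 7:43, 8:11, 9:70, 10:105.
h = 43 is already in the table at j=7, so x = 7.
Check: 55^7 ≡ 43 (mod 107).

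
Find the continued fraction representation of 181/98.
[1; 1, 5, 1, 1, 7]

Euclidean algorithm steps:
181 = 1 × 98 + 83
98 = 1 × 83 + 15
83 = 5 × 15 + 8
15 = 1 × 8 + 7
8 = 1 × 7 + 1
7 = 7 × 1 + 0
Continued fraction: [1; 1, 5, 1, 1, 7]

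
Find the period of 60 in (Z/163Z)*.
81

163 is prime, so ord(60) divides φ(163) = 162.
Divisors of 162: 1, 2, 3, 6, 9, 18, 27, 54, 81, 162.
Repeated squaring: 60^1 ≡ 60, 60^2 ≡ 14, 60^4 ≡ 33, 60^8 ≡ 111, 60^16 ≡ 96, 60^32 ≡ 88, 60^64 ≡ 83, 60^128 ≡ 43 (mod 163).
Test 60^d mod 163 for each divisor d in increasing order:
60^1 ≡ 60
60^2 ≡ 14
60^3 = 60^2·60^1 ≡ 25
60^6 = 60^4·60^2 ≡ 136
60^9 = 60^8·60^1 ≡ 140
60^18 = 60^16·60^2 ≡ 40
60^27 = 60^16·60^8·60^2·60^1 ≡ 58
60^54 = 60^32·60^16·60^4·60^2 ≡ 104
60^81 = 60^64·60^16·60^1 ≡ 1  ← first divisor giving 1
The order is 81.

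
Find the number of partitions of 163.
142798995930

p(n) counts ways to write n as a sum of positive integers (order ignored).
Euler's pentagonal recurrence: p(k) = p(k-1) + p(k-2) - p(k-5) - p(k-7) + p(k-12) + p(k-15) - ... (offsets j(3j∓1)/2, signs ++--, p(0)=1, p(<0)=0).
DP table for k = 0..162: p(0)=1, p(1)=1, p(2)=2, p(3)=3, p(4)=5, p(5)=7, p(6)=11, p(7)=15, p(8)=22, p(9)=30, p(10)=42, p(11)=56, p(12)=77, p(13)=101, p(14)=135, p(15)=176, p(16)=231, p(17)=297, p(18)=385, p(19)=490, p(20)=627, p(21)=792, p(22)=1002, p(23)=1255, p(24)=1575, p(25)=1958, p(26)=2436, p(27)=3010, p(28)=3718, p(29)=4565, p(30)=5604, p(31)=6842, p(32)=8349, p(33)=10143, p(34)=12310, p(35)=14883, p(36)=17977, p(37)=21637, p(38)=26015, p(39)=31185, p(40)=37338, p(41)=44583, p(42)=53174, p(43)=63261, p(44)=75175, p(45)=89134, p(46)=105558, p(47)=124754, p(48)=147273, p(49)=173525, p(50)=204226, p(51)=239943, p(52)=281589, p(53)=329931, p(54)=386155, p(55)=451276, p(56)=526823, p(57)=614154, p(58)=715220, p(59)=831820, p(60)=966467, p(61)=1121505, p(62)=1300156, p(63)=1505499, p(64)=1741630, p(65)=2012558, p(66)=2323520, p(67)=2679689, p(68)=3087735, p(69)=3554345, p(70)=4087968, p(71)=4697205, p(72)=5392783, p(73)=6185689, p(74)=7089500, p(75)=8118264, p(76)=9289091, p(77)=10619863, p(78)=12132164, p(79)=13848650, p(80)=15796476, p(81)=18004327, p(82)=20506255, p(83)=23338469, p(84)=26543660, p(85)=30167357, p(86)=34262962, p(87)=38887673, p(88)=44108109, p(89)=49995925, p(90)=56634173, p(91)=64112359, p(92)=72533807, p(93)=82010177, p(94)=92669720, p(95)=104651419, p(96)=118114304, p(97)=133230930, p(98)=150198136, p(99)=169229875, p(100)=190569292, p(101)=214481126, p(102)=241265379, p(103)=271248950, p(104)=304801365, p(105)=342325709, p(106)=384276336, p(107)=431149389, p(108)=483502844, p(109)=541946240, p(110)=607163746, p(111)=679903203, p(112)=761002156, p(113)=851376628, p(114)=952050665, p(115)=1064144451, p(116)=1188908248, p(117)=1327710076, p(118)=1482074143, p(119)=1653668665, p(120)=1844349560, p(121)=2056148051, p(122)=2291320912, p(123)=2552338241, p(124)=2841940500, p(125)=3163127352, p(126)=3519222692, p(127)=3913864295, p(128)=4351078600, p(129)=4835271870, p(130)=5371315400, p(131)=5964539504, p(132)=6620830889, p(133)=7346629512, p(134)=8149040695, p(135)=9035836076, p(136)=10015581680, p(137)=11097645016, p(138)=12292341831, p(139)=13610949895, p(140)=15065878135, p(141)=16670689208, p(142)=18440293320, p(143)=20390982757, p(144)=22540654445, p(145)=24908858009, p(146)=27517052599, p(147)=30388671978, p(148)=33549419497, p(149)=37027355200, p(150)=40853235313, p(151)=45060624582, p(152)=49686288421, p(153)=54770336324, p(154)=60356673280, p(155)=66493182097, p(156)=73232243759, p(157)=80630964769, p(158)=88751778802, p(159)=97662728555, p(160)=107438159466, p(161)=118159068427, p(162)=129913904637.
Final step: p(163) = p(162) + p(161) - p(158) - p(156) + p(151) + p(148) - p(141) - p(137) + p(128) + p(123) - p(112) - p(106) + p(93) + p(86) - p(71) - p(63) + p(46) + p(37) - p(18) - p(8)
= 129913904637 + 118159068427 - 88751778802 - 73232243759 + 45060624582 + 33549419497 - 16670689208 - 11097645016 + 4351078600 + 2552338241 - 761002156 - 384276336 + 82010177 + 34262962 - 4697205 - 1505499 + 105558 + 21637 - 385 - 22
= 142798995930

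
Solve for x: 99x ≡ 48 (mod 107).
x ≡ 101 (mod 107)

gcd(99, 107) = 1, which divides 48, so solutions exist.
Find 99^(-1) mod 107 by the extended Euclidean algorithm:
107 = 1 × 99 + 8  ⟹  8 = (1)·107 + (-1)·99
99 = 12 × 8 + 3  ⟹  3 = (-12)·107 + (13)·99
8 = 2 × 3 + 2  ⟹  2 = (25)·107 + (-27)·99
3 = 1 × 2 + 1  ⟹  1 = (-37)·107 + (40)·99
So (40)·99 ≡ 1 (mod 107), i.e. 99^(-1) ≡ 40 (mod 107).
x ≡ 40 × 48 = 1920 ≡ 101 (mod 107).
Check: 99 × 101 = 9999 ≡ 48 (mod 107).
Unique solution: x ≡ 101 (mod 107)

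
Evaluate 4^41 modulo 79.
16

Repeated squaring. Binary of 41 = 101001.
4^1 ≡ 4 (mod 79); 4^2 ≡ 16 (mod 79); 4^4 ≡ 19 (mod 79); 4^8 ≡ 45 (mod 79); 4^16 ≡ 50 (mod 79); 4^32 ≡ 51 (mod 79)
4^41 = 4^1 × 4^8 × 4^32 ≡ 16 (mod 79)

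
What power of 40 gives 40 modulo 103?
1

Baby-step giant-step with step n = ⌈√103⌉ = 11.
Baby steps 40^j mod 103 (j:value) for j=0..10: 0:1, 1:40, 2:55, 3:37, 4:38, 5:78, 6:30, 7:67, 8:2, 9:80, 10:7.
h = 40 is already in the table at j=1, so x = 1.
Check: 40^1 ≡ 40 (mod 103).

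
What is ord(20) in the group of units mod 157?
156

157 is prime, so ord(20) divides φ(157) = 156.
Divisors of 156: 1, 2, 3, 4, 6, 12, 13, 26, 39, 52, 78, 156.
Repeated squaring: 20^1 ≡ 20, 20^2 ≡ 86, 20^4 ≡ 17, 20^8 ≡ 132, 20^16 ≡ 154, 20^32 ≡ 9, 20^64 ≡ 81, 20^128 ≡ 124 (mod 157).
Test 20^d mod 157 for each divisor d in increasing order:
20^1 ≡ 20
20^2 ≡ 86
20^3 = 20^2·20^1 ≡ 150
20^4 ≡ 17
20^6 = 20^4·20^2 ≡ 49
20^12 = 20^8·20^4 ≡ 46
20^13 = 20^8·20^4·20^1 ≡ 135
20^26 = 20^16·20^8·20^2 ≡ 13
20^39 = 20^32·20^4·20^2·20^1 ≡ 28
20^52 = 20^32·20^16·20^4 ≡ 12
20^78 = 20^64·20^8·20^4·20^2 ≡ 156
20^156 = 20^128·20^16·20^8·20^4 ≡ 1  ← first divisor giving 1
The order is 156.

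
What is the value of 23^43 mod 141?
86

Repeated squaring. Binary of 43 = 101011.
23^1 ≡ 23 (mod 141); 23^2 ≡ 106 (mod 141); 23^4 ≡ 97 (mod 141); 23^8 ≡ 103 (mod 141); 23^16 ≡ 34 (mod 141); 23^32 ≡ 28 (mod 141)
23^43 = 23^1 × 23^2 × 23^8 × 23^32 ≡ 86 (mod 141)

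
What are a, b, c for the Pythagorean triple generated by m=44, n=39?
(415, 3432, 3457)

Euclid's formula: a = m² - n², b = 2mn, c = m² + n²
m = 44, n = 39
a = 44² - 39² = 1936 - 1521 = 415
b = 2 × 44 × 39 = 3432
c = 44² + 39² = 1936 + 1521 = 3457
Verification: 415² + 3432² = 172225 + 11778624 = 11950849 = 3457² ✓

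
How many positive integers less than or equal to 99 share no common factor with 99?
60

99 = 3^2 × 11
φ(n) = n × ∏(1 - 1/p) for each prime p dividing n
φ(99) = 99 × (1 - 1/3) × (1 - 1/11) = 60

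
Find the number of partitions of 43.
63261

p(n) counts ways to write n as a sum of positive integers (order ignored).
Euler's pentagonal recurrence: p(k) = p(k-1) + p(k-2) - p(k-5) - p(k-7) + p(k-12) + p(k-15) - ... (offsets j(3j∓1)/2, signs ++--, p(0)=1, p(<0)=0).
DP table for k = 0..42: p(0)=1, p(1)=1, p(2)=2, p(3)=3, p(4)=5, p(5)=7, p(6)=11, p(7)=15, p(8)=22, p(9)=30, p(10)=42, p(11)=56, p(12)=77, p(13)=101, p(14)=135, p(15)=176, p(16)=231, p(17)=297, p(18)=385, p(19)=490, p(20)=627, p(21)=792, p(22)=1002, p(23)=1255, p(24)=1575, p(25)=1958, p(26)=2436, p(27)=3010, p(28)=3718, p(29)=4565, p(30)=5604, p(31)=6842, p(32)=8349, p(33)=10143, p(34)=12310, p(35)=14883, p(36)=17977, p(37)=21637, p(38)=26015, p(39)=31185, p(40)=37338, p(41)=44583, p(42)=53174.
Final step: p(43) = p(42) + p(41) - p(38) - p(36) + p(31) + p(28) - p(21) - p(17) + p(8) + p(3)
= 53174 + 44583 - 26015 - 17977 + 6842 + 3718 - 792 - 297 + 22 + 3
= 63261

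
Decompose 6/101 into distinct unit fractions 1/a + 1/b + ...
1/17 + 1/1717

Greedy algorithm:
6/101: ceiling(101/6) = 17, use 1/17
1/1717: ceiling(1717/1) = 1717, use 1/1717
Result: 6/101 = 1/17 + 1/1717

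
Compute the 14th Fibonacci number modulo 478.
377

Matrix identity: Q^n = [[F_(n+1), F_n], [F_n, F_(n-1)]] with Q = [[1,1],[1,0]].
n = 14 = 1110₂. Square-and-multiply, entries mod 478:
Q^1 = [[1,1],[1,0]]
Q^3 = (Q^1)²·Q = [[3,2],[2,1]]
Q^7 = (Q^3)²·Q = [[21,13],[13,8]]
Q^14 = (Q^7)² = [[132,377],[377,233]]
F_14 mod 478 = Q^14[0][1] = 377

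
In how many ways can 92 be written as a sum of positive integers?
72533807

p(n) counts ways to write n as a sum of positive integers (order ignored).
Euler's pentagonal recurrence: p(k) = p(k-1) + p(k-2) - p(k-5) - p(k-7) + p(k-12) + p(k-15) - ... (offsets j(3j∓1)/2, signs ++--, p(0)=1, p(<0)=0).
DP table for k = 0..91: p(0)=1, p(1)=1, p(2)=2, p(3)=3, p(4)=5, p(5)=7, p(6)=11, p(7)=15, p(8)=22, p(9)=30, p(10)=42, p(11)=56, p(12)=77, p(13)=101, p(14)=135, p(15)=176, p(16)=231, p(17)=297, p(18)=385, p(19)=490, p(20)=627, p(21)=792, p(22)=1002, p(23)=1255, p(24)=1575, p(25)=1958, p(26)=2436, p(27)=3010, p(28)=3718, p(29)=4565, p(30)=5604, p(31)=6842, p(32)=8349, p(33)=10143, p(34)=12310, p(35)=14883, p(36)=17977, p(37)=21637, p(38)=26015, p(39)=31185, p(40)=37338, p(41)=44583, p(42)=53174, p(43)=63261, p(44)=75175, p(45)=89134, p(46)=105558, p(47)=124754, p(48)=147273, p(49)=173525, p(50)=204226, p(51)=239943, p(52)=281589, p(53)=329931, p(54)=386155, p(55)=451276, p(56)=526823, p(57)=614154, p(58)=715220, p(59)=831820, p(60)=966467, p(61)=1121505, p(62)=1300156, p(63)=1505499, p(64)=1741630, p(65)=2012558, p(66)=2323520, p(67)=2679689, p(68)=3087735, p(69)=3554345, p(70)=4087968, p(71)=4697205, p(72)=5392783, p(73)=6185689, p(74)=7089500, p(75)=8118264, p(76)=9289091, p(77)=10619863, p(78)=12132164, p(79)=13848650, p(80)=15796476, p(81)=18004327, p(82)=20506255, p(83)=23338469, p(84)=26543660, p(85)=30167357, p(86)=34262962, p(87)=38887673, p(88)=44108109, p(89)=49995925, p(90)=56634173, p(91)=64112359.
Final step: p(92) = p(91) + p(90) - p(87) - p(85) + p(80) + p(77) - p(70) - p(66) + p(57) + p(52) - p(41) - p(35) + p(22) + p(15) - p(0)
= 64112359 + 56634173 - 38887673 - 30167357 + 15796476 + 10619863 - 4087968 - 2323520 + 614154 + 281589 - 44583 - 14883 + 1002 + 176 - 1
= 72533807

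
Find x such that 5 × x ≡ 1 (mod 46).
37

gcd(5, 46) = 1, so the inverse exists.
Extended Euclidean algorithm on (46, 5):
46 = 9 × 5 + 1  ⟹  1 = (1)·46 + (-9)·5
So (-9)·5 ≡ 1 (mod 46), i.e. 5^(-1) ≡ -9 ≡ 37 (mod 46).
Check: 5 × 37 = 185 ≡ 1 (mod 46)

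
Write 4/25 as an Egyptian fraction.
1/7 + 1/59 + 1/5163 + 1/53307975

Greedy algorithm:
4/25: ceiling(25/4) = 7, use 1/7
3/175: ceiling(175/3) = 59, use 1/59
2/10325: ceiling(10325/2) = 5163, use 1/5163
1/53307975: ceiling(53307975/1) = 53307975, use 1/53307975
Result: 4/25 = 1/7 + 1/59 + 1/5163 + 1/53307975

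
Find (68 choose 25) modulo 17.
0

Using Lucas' theorem:
Write n=68 and k=25 in base 17:
n in base 17: [4, 0]
k in base 17: [1, 8]
C(68,25) mod 17 = ∏ C(n_i, k_i) mod 17
Digit binomials (mod 17): C(4,1) = 4; C(0,8) = 0 (k_i > n_i)
Product: 4 × 0 = 0 ≡ 0 (mod 17)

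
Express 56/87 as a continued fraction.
[0; 1, 1, 1, 4, 6]

Euclidean algorithm steps:
56 = 0 × 87 + 56
87 = 1 × 56 + 31
56 = 1 × 31 + 25
31 = 1 × 25 + 6
25 = 4 × 6 + 1
6 = 6 × 1 + 0
Continued fraction: [0; 1, 1, 1, 4, 6]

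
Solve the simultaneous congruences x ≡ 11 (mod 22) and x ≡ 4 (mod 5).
99

Using Chinese Remainder Theorem:
M = 22 × 5 = 110
M1 = 5, M2 = 22
y1 = 5^(-1) mod 22 = 9
y2 = 22^(-1) mod 5 = 3
x = (11×5×9 + 4×22×3) mod 110 = 99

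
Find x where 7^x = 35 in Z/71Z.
29

Baby-step giant-step with step n = ⌈√71⌉ = 9.
Baby steps 7^j mod 71 (j:value) for j=0..8: 0:1, 1:7, 2:49, 3:59, 4:58, 5:51, 6:2, 7:14, 8:27.
Giant-step multiplier: 7^(-9) ≡ 7^(70-9) = 7^61 ≡ 68 (mod 71).
Giant steps γ_i = 35·68^i mod 71: γ_0=35, γ_1=37, γ_2=31, γ_3=49 (in table at j=2).
x = i·n + j = 3·9 + 2 = 29.
Check: 7^29 ≡ 35 (mod 71).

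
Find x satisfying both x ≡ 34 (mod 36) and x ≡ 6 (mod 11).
358

Using Chinese Remainder Theorem:
M = 36 × 11 = 396
M1 = 11, M2 = 36
y1 = 11^(-1) mod 36 = 23
y2 = 36^(-1) mod 11 = 4
x = (34×11×23 + 6×36×4) mod 396 = 358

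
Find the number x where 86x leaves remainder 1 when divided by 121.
38

gcd(86, 121) = 1, so the inverse exists.
Extended Euclidean algorithm on (121, 86):
121 = 1 × 86 + 35  ⟹  35 = (1)·121 + (-1)·86
86 = 2 × 35 + 16  ⟹  16 = (-2)·121 + (3)·86
35 = 2 × 16 + 3  ⟹  3 = (5)·121 + (-7)·86
16 = 5 × 3 + 1  ⟹  1 = (-27)·121 + (38)·86
So (38)·86 ≡ 1 (mod 121), i.e. 86^(-1) ≡ 38 (mod 121).
Check: 86 × 38 = 3268 ≡ 1 (mod 121)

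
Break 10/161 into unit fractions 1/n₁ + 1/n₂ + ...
1/17 + 1/305 + 1/104349 + 1/12444139995

Greedy algorithm:
10/161: ceiling(161/10) = 17, use 1/17
9/2737: ceiling(2737/9) = 305, use 1/305
8/834785: ceiling(834785/8) = 104349, use 1/104349
1/12444139995: ceiling(12444139995/1) = 12444139995, use 1/12444139995
Result: 10/161 = 1/17 + 1/305 + 1/104349 + 1/12444139995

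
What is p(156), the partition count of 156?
73232243759

p(n) counts ways to write n as a sum of positive integers (order ignored).
Euler's pentagonal recurrence: p(k) = p(k-1) + p(k-2) - p(k-5) - p(k-7) + p(k-12) + p(k-15) - ... (offsets j(3j∓1)/2, signs ++--, p(0)=1, p(<0)=0).
DP table for k = 0..155: p(0)=1, p(1)=1, p(2)=2, p(3)=3, p(4)=5, p(5)=7, p(6)=11, p(7)=15, p(8)=22, p(9)=30, p(10)=42, p(11)=56, p(12)=77, p(13)=101, p(14)=135, p(15)=176, p(16)=231, p(17)=297, p(18)=385, p(19)=490, p(20)=627, p(21)=792, p(22)=1002, p(23)=1255, p(24)=1575, p(25)=1958, p(26)=2436, p(27)=3010, p(28)=3718, p(29)=4565, p(30)=5604, p(31)=6842, p(32)=8349, p(33)=10143, p(34)=12310, p(35)=14883, p(36)=17977, p(37)=21637, p(38)=26015, p(39)=31185, p(40)=37338, p(41)=44583, p(42)=53174, p(43)=63261, p(44)=75175, p(45)=89134, p(46)=105558, p(47)=124754, p(48)=147273, p(49)=173525, p(50)=204226, p(51)=239943, p(52)=281589, p(53)=329931, p(54)=386155, p(55)=451276, p(56)=526823, p(57)=614154, p(58)=715220, p(59)=831820, p(60)=966467, p(61)=1121505, p(62)=1300156, p(63)=1505499, p(64)=1741630, p(65)=2012558, p(66)=2323520, p(67)=2679689, p(68)=3087735, p(69)=3554345, p(70)=4087968, p(71)=4697205, p(72)=5392783, p(73)=6185689, p(74)=7089500, p(75)=8118264, p(76)=9289091, p(77)=10619863, p(78)=12132164, p(79)=13848650, p(80)=15796476, p(81)=18004327, p(82)=20506255, p(83)=23338469, p(84)=26543660, p(85)=30167357, p(86)=34262962, p(87)=38887673, p(88)=44108109, p(89)=49995925, p(90)=56634173, p(91)=64112359, p(92)=72533807, p(93)=82010177, p(94)=92669720, p(95)=104651419, p(96)=118114304, p(97)=133230930, p(98)=150198136, p(99)=169229875, p(100)=190569292, p(101)=214481126, p(102)=241265379, p(103)=271248950, p(104)=304801365, p(105)=342325709, p(106)=384276336, p(107)=431149389, p(108)=483502844, p(109)=541946240, p(110)=607163746, p(111)=679903203, p(112)=761002156, p(113)=851376628, p(114)=952050665, p(115)=1064144451, p(116)=1188908248, p(117)=1327710076, p(118)=1482074143, p(119)=1653668665, p(120)=1844349560, p(121)=2056148051, p(122)=2291320912, p(123)=2552338241, p(124)=2841940500, p(125)=3163127352, p(126)=3519222692, p(127)=3913864295, p(128)=4351078600, p(129)=4835271870, p(130)=5371315400, p(131)=5964539504, p(132)=6620830889, p(133)=7346629512, p(134)=8149040695, p(135)=9035836076, p(136)=10015581680, p(137)=11097645016, p(138)=12292341831, p(139)=13610949895, p(140)=15065878135, p(141)=16670689208, p(142)=18440293320, p(143)=20390982757, p(144)=22540654445, p(145)=24908858009, p(146)=27517052599, p(147)=30388671978, p(148)=33549419497, p(149)=37027355200, p(150)=40853235313, p(151)=45060624582, p(152)=49686288421, p(153)=54770336324, p(154)=60356673280, p(155)=66493182097.
Final step: p(156) = p(155) + p(154) - p(151) - p(149) + p(144) + p(141) - p(134) - p(130) + p(121) + p(116) - p(105) - p(99) + p(86) + p(79) - p(64) - p(56) + p(39) + p(30) - p(11) - p(1)
= 66493182097 + 60356673280 - 45060624582 - 37027355200 + 22540654445 + 16670689208 - 8149040695 - 5371315400 + 2056148051 + 1188908248 - 342325709 - 169229875 + 34262962 + 13848650 - 1741630 - 526823 + 31185 + 5604 - 56 - 1
= 73232243759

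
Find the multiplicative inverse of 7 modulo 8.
7

gcd(7, 8) = 1, so the inverse exists.
Extended Euclidean algorithm on (8, 7):
8 = 1 × 7 + 1  ⟹  1 = (1)·8 + (-1)·7
So (-1)·7 ≡ 1 (mod 8), i.e. 7^(-1) ≡ -1 ≡ 7 (mod 8).
Check: 7 × 7 = 49 ≡ 1 (mod 8)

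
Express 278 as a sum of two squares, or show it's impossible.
Not possible

Factorization: 278 = 2 × 139
By Fermat: n is sum of two squares iff every prime p ≡ 3 (mod 4) appears to even power.
Prime(s) ≡ 3 (mod 4) with odd exponent: [(139, 1)]
Therefore 278 cannot be expressed as a² + b².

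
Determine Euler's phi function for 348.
112

348 = 2^2 × 3 × 29
φ(n) = n × ∏(1 - 1/p) for each prime p dividing n
φ(348) = 348 × (1 - 1/2) × (1 - 1/3) × (1 - 1/29) = 112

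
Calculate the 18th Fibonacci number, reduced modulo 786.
226

Matrix identity: Q^n = [[F_(n+1), F_n], [F_n, F_(n-1)]] with Q = [[1,1],[1,0]].
n = 18 = 10010₂. Square-and-multiply, entries mod 786:
Q^1 = [[1,1],[1,0]]
Q^2 = (Q^1)² = [[2,1],[1,1]]
Q^4 = (Q^2)² = [[5,3],[3,2]]
Q^9 = (Q^4)²·Q = [[55,34],[34,21]]
Q^18 = (Q^9)² = [[251,226],[226,25]]
F_18 mod 786 = Q^18[0][1] = 226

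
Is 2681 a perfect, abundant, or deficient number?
deficient

Proper divisors of 2681: sum = 1 + 7 + 383 = 391
Since 391 < 2681, 2681 is deficient.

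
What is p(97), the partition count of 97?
133230930

p(n) counts ways to write n as a sum of positive integers (order ignored).
Euler's pentagonal recurrence: p(k) = p(k-1) + p(k-2) - p(k-5) - p(k-7) + p(k-12) + p(k-15) - ... (offsets j(3j∓1)/2, signs ++--, p(0)=1, p(<0)=0).
DP table for k = 0..96: p(0)=1, p(1)=1, p(2)=2, p(3)=3, p(4)=5, p(5)=7, p(6)=11, p(7)=15, p(8)=22, p(9)=30, p(10)=42, p(11)=56, p(12)=77, p(13)=101, p(14)=135, p(15)=176, p(16)=231, p(17)=297, p(18)=385, p(19)=490, p(20)=627, p(21)=792, p(22)=1002, p(23)=1255, p(24)=1575, p(25)=1958, p(26)=2436, p(27)=3010, p(28)=3718, p(29)=4565, p(30)=5604, p(31)=6842, p(32)=8349, p(33)=10143, p(34)=12310, p(35)=14883, p(36)=17977, p(37)=21637, p(38)=26015, p(39)=31185, p(40)=37338, p(41)=44583, p(42)=53174, p(43)=63261, p(44)=75175, p(45)=89134, p(46)=105558, p(47)=124754, p(48)=147273, p(49)=173525, p(50)=204226, p(51)=239943, p(52)=281589, p(53)=329931, p(54)=386155, p(55)=451276, p(56)=526823, p(57)=614154, p(58)=715220, p(59)=831820, p(60)=966467, p(61)=1121505, p(62)=1300156, p(63)=1505499, p(64)=1741630, p(65)=2012558, p(66)=2323520, p(67)=2679689, p(68)=3087735, p(69)=3554345, p(70)=4087968, p(71)=4697205, p(72)=5392783, p(73)=6185689, p(74)=7089500, p(75)=8118264, p(76)=9289091, p(77)=10619863, p(78)=12132164, p(79)=13848650, p(80)=15796476, p(81)=18004327, p(82)=20506255, p(83)=23338469, p(84)=26543660, p(85)=30167357, p(86)=34262962, p(87)=38887673, p(88)=44108109, p(89)=49995925, p(90)=56634173, p(91)=64112359, p(92)=72533807, p(93)=82010177, p(94)=92669720, p(95)=104651419, p(96)=118114304.
Final step: p(97) = p(96) + p(95) - p(92) - p(90) + p(85) + p(82) - p(75) - p(71) + p(62) + p(57) - p(46) - p(40) + p(27) + p(20) - p(5)
= 118114304 + 104651419 - 72533807 - 56634173 + 30167357 + 20506255 - 8118264 - 4697205 + 1300156 + 614154 - 105558 - 37338 + 3010 + 627 - 7
= 133230930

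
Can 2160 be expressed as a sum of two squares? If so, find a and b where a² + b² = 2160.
Not possible

Factorization: 2160 = 2^4 × 3^3 × 5
By Fermat: n is sum of two squares iff every prime p ≡ 3 (mod 4) appears to even power.
Prime(s) ≡ 3 (mod 4) with odd exponent: [(3, 3)]
Therefore 2160 cannot be expressed as a² + b².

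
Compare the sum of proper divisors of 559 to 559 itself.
deficient

Proper divisors of 559: sum = 1 + 13 + 43 = 57
Since 57 < 559, 559 is deficient.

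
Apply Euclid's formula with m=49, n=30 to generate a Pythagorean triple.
(1501, 2940, 3301)

Euclid's formula: a = m² - n², b = 2mn, c = m² + n²
m = 49, n = 30
a = 49² - 30² = 2401 - 900 = 1501
b = 2 × 49 × 30 = 2940
c = 49² + 30² = 2401 + 900 = 3301
Verification: 1501² + 2940² = 2253001 + 8643600 = 10896601 = 3301² ✓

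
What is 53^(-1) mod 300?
17

gcd(53, 300) = 1, so the inverse exists.
Extended Euclidean algorithm on (300, 53):
300 = 5 × 53 + 35  ⟹  35 = (1)·300 + (-5)·53
53 = 1 × 35 + 18  ⟹  18 = (-1)·300 + (6)·53
35 = 1 × 18 + 17  ⟹  17 = (2)·300 + (-11)·53
18 = 1 × 17 + 1  ⟹  1 = (-3)·300 + (17)·53
So (17)·53 ≡ 1 (mod 300), i.e. 53^(-1) ≡ 17 (mod 300).
Check: 53 × 17 = 901 ≡ 1 (mod 300)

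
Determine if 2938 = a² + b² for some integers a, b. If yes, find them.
27² + 47² (a=27, b=47)

Factorization: 2938 = 2 × 13 × 113
By Fermat: n is sum of two squares iff every prime p ≡ 3 (mod 4) appears to even power.
All primes ≡ 3 (mod 4) appear to even power.
Search a = 0, 1, 2, … for 2938 - a² a perfect square: first hit at a = 27: 2938 - 729 = 2209 = 47².
2938 = 27² + 47² = 729 + 2209 ✓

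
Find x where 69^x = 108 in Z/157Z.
24

Baby-step giant-step with step n = ⌈√157⌉ = 13.
Baby steps 69^j mod 157 (j:value) for j=0..12: 0:1, 1:69, 2:51, 3:65, 4:89, 5:18, 6:143, 7:133, 8:71, 9:32, 10:10, 11:62, 12:39.
Giant-step multiplier: 69^(-13) ≡ 69^(156-13) = 69^143 ≡ 50 (mod 157).
Giant steps γ_i = 108·50^i mod 157: γ_0=108, γ_1=62 (in table at j=11).
x = i·n + j = 1·13 + 11 = 24.
Check: 69^24 ≡ 108 (mod 157).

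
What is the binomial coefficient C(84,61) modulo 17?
4

Using Lucas' theorem:
Write n=84 and k=61 in base 17:
n in base 17: [4, 16]
k in base 17: [3, 10]
C(84,61) mod 17 = ∏ C(n_i, k_i) mod 17
Digit binomials (mod 17): C(4,3) = 4; C(16,10) = 8008 ≡ 1
Product: 4 × 1 = 4 ≡ 4 (mod 17)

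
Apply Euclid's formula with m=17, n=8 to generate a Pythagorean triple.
(225, 272, 353)

Euclid's formula: a = m² - n², b = 2mn, c = m² + n²
m = 17, n = 8
a = 17² - 8² = 289 - 64 = 225
b = 2 × 17 × 8 = 272
c = 17² + 8² = 289 + 64 = 353
Verification: 225² + 272² = 50625 + 73984 = 124609 = 353² ✓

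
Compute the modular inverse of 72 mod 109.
53

gcd(72, 109) = 1, so the inverse exists.
Extended Euclidean algorithm on (109, 72):
109 = 1 × 72 + 37  ⟹  37 = (1)·109 + (-1)·72
72 = 1 × 37 + 35  ⟹  35 = (-1)·109 + (2)·72
37 = 1 × 35 + 2  ⟹  2 = (2)·109 + (-3)·72
35 = 17 × 2 + 1  ⟹  1 = (-35)·109 + (53)·72
So (53)·72 ≡ 1 (mod 109), i.e. 72^(-1) ≡ 53 (mod 109).
Check: 72 × 53 = 3816 ≡ 1 (mod 109)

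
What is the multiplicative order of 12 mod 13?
2

13 is prime, so ord(12) divides φ(13) = 12.
Divisors of 12: 1, 2, 3, 4, 6, 12.
Repeated squaring: 12^1 ≡ 12, 12^2 ≡ 1, 12^4 ≡ 1, 12^8 ≡ 1 (mod 13).
Test 12^d mod 13 for each divisor d in increasing order:
12^1 ≡ 12
12^2 ≡ 1  ← first divisor giving 1
The order is 2.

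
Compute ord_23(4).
11

23 is prime, so ord(4) divides φ(23) = 22.
Divisors of 22: 1, 2, 11, 22.
Repeated squaring: 4^1 ≡ 4, 4^2 ≡ 16, 4^4 ≡ 3, 4^8 ≡ 9, 4^16 ≡ 12 (mod 23).
Test 4^d mod 23 for each divisor d in increasing order:
4^1 ≡ 4
4^2 ≡ 16
4^11 = 4^8·4^2·4^1 ≡ 1  ← first divisor giving 1
The order is 11.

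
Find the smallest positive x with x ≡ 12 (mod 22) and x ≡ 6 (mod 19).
386

Using Chinese Remainder Theorem:
M = 22 × 19 = 418
M1 = 19, M2 = 22
y1 = 19^(-1) mod 22 = 7
y2 = 22^(-1) mod 19 = 13
x = (12×19×7 + 6×22×13) mod 418 = 386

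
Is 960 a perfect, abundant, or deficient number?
abundant

Proper divisors of 960: sum = 1 + 2 + 3 + 4 + 5 + 6 + 8 + 10 + ... + 192 + 240 + 320 + 480 (27 divisors) = 2088
Since 2088 > 960, 960 is abundant.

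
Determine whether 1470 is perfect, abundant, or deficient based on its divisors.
abundant

Proper divisors of 1470: sum = 1 + 2 + 3 + 5 + 6 + 7 + 10 + 14 + ... + 245 + 294 + 490 + 735 (23 divisors) = 2634
Since 2634 > 1470, 1470 is abundant.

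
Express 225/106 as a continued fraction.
[2; 8, 6, 2]

Euclidean algorithm steps:
225 = 2 × 106 + 13
106 = 8 × 13 + 2
13 = 6 × 2 + 1
2 = 2 × 1 + 0
Continued fraction: [2; 8, 6, 2]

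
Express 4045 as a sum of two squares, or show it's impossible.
18² + 61² (a=18, b=61)

Factorization: 4045 = 5 × 809
By Fermat: n is sum of two squares iff every prime p ≡ 3 (mod 4) appears to even power.
All primes ≡ 3 (mod 4) appear to even power.
Search a = 0, 1, 2, … for 4045 - a² a perfect square: first hit at a = 18: 4045 - 324 = 3721 = 61².
4045 = 18² + 61² = 324 + 3721 ✓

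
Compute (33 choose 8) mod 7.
6

Using Lucas' theorem:
Write n=33 and k=8 in base 7:
n in base 7: [4, 5]
k in base 7: [1, 1]
C(33,8) mod 7 = ∏ C(n_i, k_i) mod 7
Digit binomials (mod 7): C(4,1) = 4; C(5,1) = 5
Product: 4 × 5 = 20 ≡ 6 (mod 7)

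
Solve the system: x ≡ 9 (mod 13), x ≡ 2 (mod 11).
35

Using Chinese Remainder Theorem:
M = 13 × 11 = 143
M1 = 11, M2 = 13
y1 = 11^(-1) mod 13 = 6
y2 = 13^(-1) mod 11 = 6
x = (9×11×6 + 2×13×6) mod 143 = 35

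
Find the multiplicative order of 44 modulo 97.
48

97 is prime, so ord(44) divides φ(97) = 96.
Divisors of 96: 1, 2, 3, 4, 6, 8, 12, 16, 24, 32, 48, 96.
Repeated squaring: 44^1 ≡ 44, 44^2 ≡ 93, 44^4 ≡ 16, 44^8 ≡ 62, 44^16 ≡ 61, 44^32 ≡ 35, 44^64 ≡ 61 (mod 97).
Test 44^d mod 97 for each divisor d in increasing order:
44^1 ≡ 44
44^2 ≡ 93
44^3 = 44^2·44^1 ≡ 18
44^4 ≡ 16
44^6 = 44^4·44^2 ≡ 33
44^8 ≡ 62
44^12 = 44^8·44^4 ≡ 22
44^16 ≡ 61
44^24 = 44^16·44^8 ≡ 96
44^32 ≡ 35
44^48 = 44^32·44^16 ≡ 1  ← first divisor giving 1
The order is 48.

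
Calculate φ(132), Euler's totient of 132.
40

132 = 2^2 × 3 × 11
φ(n) = n × ∏(1 - 1/p) for each prime p dividing n
φ(132) = 132 × (1 - 1/2) × (1 - 1/3) × (1 - 1/11) = 40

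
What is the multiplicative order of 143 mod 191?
190

191 is prime, so ord(143) divides φ(191) = 190.
Divisors of 190: 1, 2, 5, 10, 19, 38, 95, 190.
Repeated squaring: 143^1 ≡ 143, 143^2 ≡ 12, 143^4 ≡ 144, 143^8 ≡ 108, 143^16 ≡ 13, 143^32 ≡ 169, 143^64 ≡ 102, 143^128 ≡ 90 (mod 191).
Test 143^d mod 191 for each divisor d in increasing order:
143^1 ≡ 143
143^2 ≡ 12
143^5 = 143^4·143^1 ≡ 155
143^10 = 143^8·143^2 ≡ 150
143^19 = 143^16·143^2·143^1 ≡ 152
143^38 = 143^32·143^4·143^2 ≡ 184
143^95 = 143^64·143^16·143^8·143^4·143^2·143^1 ≡ 190
143^190 = 143^128·143^32·143^16·143^8·143^4·143^2 ≡ 1  ← first divisor giving 1
The order is 190.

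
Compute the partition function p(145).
24908858009

p(n) counts ways to write n as a sum of positive integers (order ignored).
Euler's pentagonal recurrence: p(k) = p(k-1) + p(k-2) - p(k-5) - p(k-7) + p(k-12) + p(k-15) - ... (offsets j(3j∓1)/2, signs ++--, p(0)=1, p(<0)=0).
DP table for k = 0..144: p(0)=1, p(1)=1, p(2)=2, p(3)=3, p(4)=5, p(5)=7, p(6)=11, p(7)=15, p(8)=22, p(9)=30, p(10)=42, p(11)=56, p(12)=77, p(13)=101, p(14)=135, p(15)=176, p(16)=231, p(17)=297, p(18)=385, p(19)=490, p(20)=627, p(21)=792, p(22)=1002, p(23)=1255, p(24)=1575, p(25)=1958, p(26)=2436, p(27)=3010, p(28)=3718, p(29)=4565, p(30)=5604, p(31)=6842, p(32)=8349, p(33)=10143, p(34)=12310, p(35)=14883, p(36)=17977, p(37)=21637, p(38)=26015, p(39)=31185, p(40)=37338, p(41)=44583, p(42)=53174, p(43)=63261, p(44)=75175, p(45)=89134, p(46)=105558, p(47)=124754, p(48)=147273, p(49)=173525, p(50)=204226, p(51)=239943, p(52)=281589, p(53)=329931, p(54)=386155, p(55)=451276, p(56)=526823, p(57)=614154, p(58)=715220, p(59)=831820, p(60)=966467, p(61)=1121505, p(62)=1300156, p(63)=1505499, p(64)=1741630, p(65)=2012558, p(66)=2323520, p(67)=2679689, p(68)=3087735, p(69)=3554345, p(70)=4087968, p(71)=4697205, p(72)=5392783, p(73)=6185689, p(74)=7089500, p(75)=8118264, p(76)=9289091, p(77)=10619863, p(78)=12132164, p(79)=13848650, p(80)=15796476, p(81)=18004327, p(82)=20506255, p(83)=23338469, p(84)=26543660, p(85)=30167357, p(86)=34262962, p(87)=38887673, p(88)=44108109, p(89)=49995925, p(90)=56634173, p(91)=64112359, p(92)=72533807, p(93)=82010177, p(94)=92669720, p(95)=104651419, p(96)=118114304, p(97)=133230930, p(98)=150198136, p(99)=169229875, p(100)=190569292, p(101)=214481126, p(102)=241265379, p(103)=271248950, p(104)=304801365, p(105)=342325709, p(106)=384276336, p(107)=431149389, p(108)=483502844, p(109)=541946240, p(110)=607163746, p(111)=679903203, p(112)=761002156, p(113)=851376628, p(114)=952050665, p(115)=1064144451, p(116)=1188908248, p(117)=1327710076, p(118)=1482074143, p(119)=1653668665, p(120)=1844349560, p(121)=2056148051, p(122)=2291320912, p(123)=2552338241, p(124)=2841940500, p(125)=3163127352, p(126)=3519222692, p(127)=3913864295, p(128)=4351078600, p(129)=4835271870, p(130)=5371315400, p(131)=5964539504, p(132)=6620830889, p(133)=7346629512, p(134)=8149040695, p(135)=9035836076, p(136)=10015581680, p(137)=11097645016, p(138)=12292341831, p(139)=13610949895, p(140)=15065878135, p(141)=16670689208, p(142)=18440293320, p(143)=20390982757, p(144)=22540654445.
Final step: p(145) = p(144) + p(143) - p(140) - p(138) + p(133) + p(130) - p(123) - p(119) + p(110) + p(105) - p(94) - p(88) + p(75) + p(68) - p(53) - p(45) + p(28) + p(19) - p(0)
= 22540654445 + 20390982757 - 15065878135 - 12292341831 + 7346629512 + 5371315400 - 2552338241 - 1653668665 + 607163746 + 342325709 - 92669720 - 44108109 + 8118264 + 3087735 - 329931 - 89134 + 3718 + 490 - 1
= 24908858009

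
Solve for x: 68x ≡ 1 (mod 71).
47

gcd(68, 71) = 1, so the inverse exists.
Extended Euclidean algorithm on (71, 68):
71 = 1 × 68 + 3  ⟹  3 = (1)·71 + (-1)·68
68 = 22 × 3 + 2  ⟹  2 = (-22)·71 + (23)·68
3 = 1 × 2 + 1  ⟹  1 = (23)·71 + (-24)·68
So (-24)·68 ≡ 1 (mod 71), i.e. 68^(-1) ≡ -24 ≡ 47 (mod 71).
Check: 68 × 47 = 3196 ≡ 1 (mod 71)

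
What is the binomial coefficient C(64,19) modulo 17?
13

Using Lucas' theorem:
Write n=64 and k=19 in base 17:
n in base 17: [3, 13]
k in base 17: [1, 2]
C(64,19) mod 17 = ∏ C(n_i, k_i) mod 17
Digit binomials (mod 17): C(3,1) = 3; C(13,2) = 78 ≡ 10
Product: 3 × 10 = 30 ≡ 13 (mod 17)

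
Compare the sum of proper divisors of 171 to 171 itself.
deficient

Proper divisors of 171: sum = 1 + 3 + 9 + 19 + 57 = 89
Since 89 < 171, 171 is deficient.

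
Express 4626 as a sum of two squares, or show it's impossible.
45² + 51² (a=45, b=51)

Factorization: 4626 = 2 × 3^2 × 257
By Fermat: n is sum of two squares iff every prime p ≡ 3 (mod 4) appears to even power.
All primes ≡ 3 (mod 4) appear to even power.
Search a = 0, 1, 2, … for 4626 - a² a perfect square: first hit at a = 45: 4626 - 2025 = 2601 = 51².
4626 = 45² + 51² = 2025 + 2601 ✓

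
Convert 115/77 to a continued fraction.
[1; 2, 38]

Euclidean algorithm steps:
115 = 1 × 77 + 38
77 = 2 × 38 + 1
38 = 38 × 1 + 0
Continued fraction: [1; 2, 38]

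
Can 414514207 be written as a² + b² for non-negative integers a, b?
Not possible

Factorization: 414514207 = 89 × 167^3
By Fermat: n is sum of two squares iff every prime p ≡ 3 (mod 4) appears to even power.
Prime(s) ≡ 3 (mod 4) with odd exponent: [(167, 3)]
Therefore 414514207 cannot be expressed as a² + b².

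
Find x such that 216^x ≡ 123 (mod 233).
154

Baby-step giant-step with step n = ⌈√233⌉ = 16.
Baby steps 216^j mod 233 (j:value) for j=0..15: 0:1, 1:216, 2:56, 3:213, 4:107, 5:45, 6:167, 7:190, 8:32, 9:155, 10:161, 11:59, 12:162, 13:42, 14:218, 15:22.
Giant-step multiplier: 216^(-16) ≡ 216^(232-16) = 216^216 ≡ 38 (mod 233).
Giant steps γ_i = 123·38^i mod 233: γ_0=123, γ_1=14, γ_2=66, γ_3=178, γ_4=7, γ_5=33, γ_6=89, γ_7=120, γ_8=133, γ_9=161 (in table at j=10).
x = i·n + j = 9·16 + 10 = 154.
Check: 216^154 ≡ 123 (mod 233).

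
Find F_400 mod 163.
150

Matrix identity: Q^n = [[F_(n+1), F_n], [F_n, F_(n-1)]] with Q = [[1,1],[1,0]].
n = 400 = 110010000₂. Square-and-multiply, entries mod 163:
Q^1 = [[1,1],[1,0]]
Q^3 = (Q^1)²·Q = [[3,2],[2,1]]
Q^6 = (Q^3)² = [[13,8],[8,5]]
Q^12 = (Q^6)² = [[70,144],[144,89]]
Q^25 = (Q^12)²·Q = [[121,45],[45,76]]
Q^50 = (Q^25)² = [[40,63],[63,140]]
Q^100 = (Q^50)² = [[27,93],[93,97]]
Q^200 = (Q^100)² = [[87,122],[122,128]]
Q^400 = (Q^200)² = [[122,150],[150,135]]
F_400 mod 163 = Q^400[0][1] = 150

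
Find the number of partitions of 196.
2814570987591

p(n) counts ways to write n as a sum of positive integers (order ignored).
Euler's pentagonal recurrence: p(k) = p(k-1) + p(k-2) - p(k-5) - p(k-7) + p(k-12) + p(k-15) - ... (offsets j(3j∓1)/2, signs ++--, p(0)=1, p(<0)=0).
DP table for k = 0..195: p(0)=1, p(1)=1, p(2)=2, p(3)=3, p(4)=5, p(5)=7, p(6)=11, p(7)=15, p(8)=22, p(9)=30, p(10)=42, p(11)=56, p(12)=77, p(13)=101, p(14)=135, p(15)=176, p(16)=231, p(17)=297, p(18)=385, p(19)=490, p(20)=627, p(21)=792, p(22)=1002, p(23)=1255, p(24)=1575, p(25)=1958, p(26)=2436, p(27)=3010, p(28)=3718, p(29)=4565, p(30)=5604, p(31)=6842, p(32)=8349, p(33)=10143, p(34)=12310, p(35)=14883, p(36)=17977, p(37)=21637, p(38)=26015, p(39)=31185, p(40)=37338, p(41)=44583, p(42)=53174, p(43)=63261, p(44)=75175, p(45)=89134, p(46)=105558, p(47)=124754, p(48)=147273, p(49)=173525, p(50)=204226, p(51)=239943, p(52)=281589, p(53)=329931, p(54)=386155, p(55)=451276, p(56)=526823, p(57)=614154, p(58)=715220, p(59)=831820, p(60)=966467, p(61)=1121505, p(62)=1300156, p(63)=1505499, p(64)=1741630, p(65)=2012558, p(66)=2323520, p(67)=2679689, p(68)=3087735, p(69)=3554345, p(70)=4087968, p(71)=4697205, p(72)=5392783, p(73)=6185689, p(74)=7089500, p(75)=8118264, p(76)=9289091, p(77)=10619863, p(78)=12132164, p(79)=13848650, p(80)=15796476, p(81)=18004327, p(82)=20506255, p(83)=23338469, p(84)=26543660, p(85)=30167357, p(86)=34262962, p(87)=38887673, p(88)=44108109, p(89)=49995925, p(90)=56634173, p(91)=64112359, p(92)=72533807, p(93)=82010177, p(94)=92669720, p(95)=104651419, p(96)=118114304, p(97)=133230930, p(98)=150198136, p(99)=169229875, p(100)=190569292, p(101)=214481126, p(102)=241265379, p(103)=271248950, p(104)=304801365, p(105)=342325709, p(106)=384276336, p(107)=431149389, p(108)=483502844, p(109)=541946240, p(110)=607163746, p(111)=679903203, p(112)=761002156, p(113)=851376628, p(114)=952050665, p(115)=1064144451, p(116)=1188908248, p(117)=1327710076, p(118)=1482074143, p(119)=1653668665, p(120)=1844349560, p(121)=2056148051, p(122)=2291320912, p(123)=2552338241, p(124)=2841940500, p(125)=3163127352, p(126)=3519222692, p(127)=3913864295, p(128)=4351078600, p(129)=4835271870, p(130)=5371315400, p(131)=5964539504, p(132)=6620830889, p(133)=7346629512, p(134)=8149040695, p(135)=9035836076, p(136)=10015581680, p(137)=11097645016, p(138)=12292341831, p(139)=13610949895, p(140)=15065878135, p(141)=16670689208, p(142)=18440293320, p(143)=20390982757, p(144)=22540654445, p(145)=24908858009, p(146)=27517052599, p(147)=30388671978, p(148)=33549419497, p(149)=37027355200, p(150)=40853235313, p(151)=45060624582, p(152)=49686288421, p(153)=54770336324, p(154)=60356673280, p(155)=66493182097, p(156)=73232243759, p(157)=80630964769, p(158)=88751778802, p(159)=97662728555, p(160)=107438159466, p(161)=118159068427, p(162)=129913904637, p(163)=142798995930, p(164)=156919475295, p(165)=172389800255, p(166)=189334822579, p(167)=207890420102, p(168)=228204732751, p(169)=250438925115, p(170)=274768617130, p(171)=301384802048, p(172)=330495499613, p(173)=362326859895, p(174)=397125074750, p(175)=435157697830, p(176)=476715857290, p(177)=522115831195, p(178)=571701605655, p(179)=625846753120, p(180)=684957390936, p(181)=749474411781, p(182)=819876908323, p(183)=896684817527, p(184)=980462880430, p(185)=1071823774337, p(186)=1171432692373, p(187)=1280011042268, p(188)=1398341745571, p(189)=1527273599625, p(190)=1667727404093, p(191)=1820701100652, p(192)=1987276856363, p(193)=2168627105469, p(194)=2366022741845, p(195)=2580840212973.
Final step: p(196) = p(195) + p(194) - p(191) - p(189) + p(184) + p(181) - p(174) - p(170) + p(161) + p(156) - p(145) - p(139) + p(126) + p(119) - p(104) - p(96) + p(79) + p(70) - p(51) - p(41) + p(20) + p(9)
= 2580840212973 + 2366022741845 - 1820701100652 - 1527273599625 + 980462880430 + 749474411781 - 397125074750 - 274768617130 + 118159068427 + 73232243759 - 24908858009 - 13610949895 + 3519222692 + 1653668665 - 304801365 - 118114304 + 13848650 + 4087968 - 239943 - 44583 + 627 + 30
= 2814570987591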